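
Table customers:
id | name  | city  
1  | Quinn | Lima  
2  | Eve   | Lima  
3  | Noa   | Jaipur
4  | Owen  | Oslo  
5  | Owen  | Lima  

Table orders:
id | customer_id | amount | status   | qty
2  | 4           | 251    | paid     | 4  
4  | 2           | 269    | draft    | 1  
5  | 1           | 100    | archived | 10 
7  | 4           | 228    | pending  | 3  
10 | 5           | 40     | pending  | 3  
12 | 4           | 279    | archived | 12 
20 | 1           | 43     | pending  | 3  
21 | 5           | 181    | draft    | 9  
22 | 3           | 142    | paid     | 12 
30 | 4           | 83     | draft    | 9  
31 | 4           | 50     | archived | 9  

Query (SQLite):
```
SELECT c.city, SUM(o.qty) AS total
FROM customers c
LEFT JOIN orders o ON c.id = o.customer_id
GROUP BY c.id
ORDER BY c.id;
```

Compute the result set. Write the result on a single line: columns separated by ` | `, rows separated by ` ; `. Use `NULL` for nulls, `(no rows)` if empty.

LEFT JOIN keeps every customers row; unmatched ones get NULL for orders columns.
Group by customers.id and compute SUM(o.qty). SUM over an all-NULL group is NULL.
  1: ids {5, 20} → SUM(o.qty)=13
  2: ids {4} → SUM(o.qty)=1
  3: ids {22} → SUM(o.qty)=12
  4: ids {2, 7, 12, 30, 31} → SUM(o.qty)=37
  5: ids {10, 21} → SUM(o.qty)=12

Lima | 13 ; Lima | 1 ; Jaipur | 12 ; Oslo | 37 ; Lima | 12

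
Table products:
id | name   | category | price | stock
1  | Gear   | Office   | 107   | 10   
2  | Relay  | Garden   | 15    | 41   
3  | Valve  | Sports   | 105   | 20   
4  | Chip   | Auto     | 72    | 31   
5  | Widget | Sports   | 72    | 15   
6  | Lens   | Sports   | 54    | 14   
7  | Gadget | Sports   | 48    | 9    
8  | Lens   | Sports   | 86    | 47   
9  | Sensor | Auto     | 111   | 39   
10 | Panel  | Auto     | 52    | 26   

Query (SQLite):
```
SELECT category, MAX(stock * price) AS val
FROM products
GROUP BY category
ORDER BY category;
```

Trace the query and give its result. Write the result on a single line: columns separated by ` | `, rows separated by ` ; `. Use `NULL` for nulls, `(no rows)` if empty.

For each row compute stock * price.
Group by category; take MAX of the expression per group.
  Auto: ids {4, 9, 10} → MAX(stock * price)=4329
  Garden: ids {2} → MAX(stock * price)=615
  Office: ids {1} → MAX(stock * price)=1070
  Sports: ids {3, 5, 6, 7, 8} → MAX(stock * price)=4042

Auto | 4329 ; Garden | 615 ; Office | 1070 ; Sports | 4042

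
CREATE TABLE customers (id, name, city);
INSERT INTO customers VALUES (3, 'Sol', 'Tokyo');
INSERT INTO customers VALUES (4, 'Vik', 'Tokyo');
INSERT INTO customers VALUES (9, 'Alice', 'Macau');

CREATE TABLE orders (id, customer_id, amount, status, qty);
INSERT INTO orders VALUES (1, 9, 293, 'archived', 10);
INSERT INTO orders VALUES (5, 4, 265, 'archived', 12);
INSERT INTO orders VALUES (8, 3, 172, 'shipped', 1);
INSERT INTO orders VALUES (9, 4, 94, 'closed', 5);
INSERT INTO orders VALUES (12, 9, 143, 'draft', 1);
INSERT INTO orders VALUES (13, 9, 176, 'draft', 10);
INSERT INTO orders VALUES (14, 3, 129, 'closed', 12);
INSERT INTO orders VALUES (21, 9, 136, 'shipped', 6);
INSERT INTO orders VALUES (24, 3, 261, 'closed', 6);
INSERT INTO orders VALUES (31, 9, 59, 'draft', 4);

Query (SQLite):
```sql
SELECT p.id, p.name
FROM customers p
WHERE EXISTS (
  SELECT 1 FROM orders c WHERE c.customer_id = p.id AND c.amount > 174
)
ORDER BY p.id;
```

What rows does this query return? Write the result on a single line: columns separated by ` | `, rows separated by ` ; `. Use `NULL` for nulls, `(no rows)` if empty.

3 | Sol ; 4 | Vik ; 9 | Alice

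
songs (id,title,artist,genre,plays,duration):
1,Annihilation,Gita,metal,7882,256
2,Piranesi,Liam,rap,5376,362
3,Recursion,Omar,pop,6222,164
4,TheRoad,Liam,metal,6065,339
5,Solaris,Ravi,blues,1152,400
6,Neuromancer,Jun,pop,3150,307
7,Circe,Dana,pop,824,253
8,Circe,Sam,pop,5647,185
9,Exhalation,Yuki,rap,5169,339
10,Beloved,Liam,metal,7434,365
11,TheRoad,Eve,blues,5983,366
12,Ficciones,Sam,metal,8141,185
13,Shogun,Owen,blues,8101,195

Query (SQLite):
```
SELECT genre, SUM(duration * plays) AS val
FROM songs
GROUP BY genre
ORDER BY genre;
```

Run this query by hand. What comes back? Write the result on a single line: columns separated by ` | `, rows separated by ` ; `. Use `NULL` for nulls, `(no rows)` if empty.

For each row compute duration * plays.
Group by genre; take SUM of the expression per group.
  blues: ids {5, 11, 13} → SUM(duration * plays)=4230273
  metal: ids {1, 4, 10, 12} → SUM(duration * plays)=8293322
  pop: ids {3, 6, 7, 8} → SUM(duration * plays)=3240625
  rap: ids {2, 9} → SUM(duration * plays)=3698403

blues | 4230273 ; metal | 8293322 ; pop | 3240625 ; rap | 3698403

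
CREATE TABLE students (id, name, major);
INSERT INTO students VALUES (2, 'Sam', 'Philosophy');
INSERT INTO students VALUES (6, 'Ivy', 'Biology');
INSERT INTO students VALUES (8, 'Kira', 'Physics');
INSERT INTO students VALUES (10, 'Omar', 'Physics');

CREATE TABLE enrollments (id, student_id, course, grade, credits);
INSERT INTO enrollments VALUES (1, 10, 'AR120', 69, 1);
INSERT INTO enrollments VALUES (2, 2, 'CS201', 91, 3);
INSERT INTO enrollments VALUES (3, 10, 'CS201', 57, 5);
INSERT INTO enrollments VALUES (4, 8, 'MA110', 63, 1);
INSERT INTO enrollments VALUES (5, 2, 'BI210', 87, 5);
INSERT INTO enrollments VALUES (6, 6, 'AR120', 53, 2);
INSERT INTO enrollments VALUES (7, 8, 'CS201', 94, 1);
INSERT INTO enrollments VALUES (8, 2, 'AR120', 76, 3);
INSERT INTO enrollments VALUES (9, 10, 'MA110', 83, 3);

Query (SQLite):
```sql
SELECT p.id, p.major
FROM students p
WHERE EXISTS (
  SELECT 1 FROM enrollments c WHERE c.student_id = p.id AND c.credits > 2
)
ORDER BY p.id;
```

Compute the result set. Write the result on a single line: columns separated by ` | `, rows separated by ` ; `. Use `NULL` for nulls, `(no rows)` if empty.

2 | Philosophy ; 10 | Physics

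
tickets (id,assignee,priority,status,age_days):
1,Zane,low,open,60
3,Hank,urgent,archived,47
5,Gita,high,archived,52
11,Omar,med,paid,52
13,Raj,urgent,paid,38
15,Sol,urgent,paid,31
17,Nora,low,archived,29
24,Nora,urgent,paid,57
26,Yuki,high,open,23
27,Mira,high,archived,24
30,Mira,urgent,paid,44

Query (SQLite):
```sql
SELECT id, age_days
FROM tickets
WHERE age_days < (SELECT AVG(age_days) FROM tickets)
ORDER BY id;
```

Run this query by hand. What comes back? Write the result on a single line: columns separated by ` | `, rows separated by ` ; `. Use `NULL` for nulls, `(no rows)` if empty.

13 | 38 ; 15 | 31 ; 17 | 29 ; 26 | 23 ; 27 | 24

Scalar subquery: AVG(age_days) over all tickets rows = 41.545455 (≈; comparison uses full precision).
Keep rows where age_days < that value.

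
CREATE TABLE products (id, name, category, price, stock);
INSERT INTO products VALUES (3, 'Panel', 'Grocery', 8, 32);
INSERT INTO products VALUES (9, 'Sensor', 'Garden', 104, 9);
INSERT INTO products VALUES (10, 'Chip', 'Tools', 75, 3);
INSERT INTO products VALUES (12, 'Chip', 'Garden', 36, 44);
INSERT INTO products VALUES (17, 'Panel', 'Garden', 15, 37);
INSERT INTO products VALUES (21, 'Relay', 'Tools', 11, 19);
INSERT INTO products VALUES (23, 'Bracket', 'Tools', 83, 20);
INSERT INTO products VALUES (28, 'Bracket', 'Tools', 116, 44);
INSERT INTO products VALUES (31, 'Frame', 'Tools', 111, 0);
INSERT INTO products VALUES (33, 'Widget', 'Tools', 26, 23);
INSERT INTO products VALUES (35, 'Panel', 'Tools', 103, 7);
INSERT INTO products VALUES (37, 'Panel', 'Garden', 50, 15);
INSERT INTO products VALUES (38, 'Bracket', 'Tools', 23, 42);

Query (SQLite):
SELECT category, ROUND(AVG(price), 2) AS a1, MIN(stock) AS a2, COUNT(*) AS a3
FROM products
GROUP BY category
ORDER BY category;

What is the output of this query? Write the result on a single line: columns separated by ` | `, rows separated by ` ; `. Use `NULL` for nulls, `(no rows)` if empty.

Garden | 51.25 | 9 | 4 ; Grocery | 8 | 32 | 1 ; Tools | 68.5 | 0 | 8

Group products by category.
Per group compute: ROUND(AVG(price), 2), MIN(stock), COUNT(*).
  Garden: ids {9, 12, 17, 37} → ROUND(AVG(price), 2)=51.25, MIN(stock)=9, COUNT(*)=4
  Grocery: ids {3} → ROUND(AVG(price), 2)=8, MIN(stock)=32, COUNT(*)=1
  Tools: ids {10, 21, 23, 28, 31, 33, 35, 38} → ROUND(AVG(price), 2)=68.5, MIN(stock)=0, COUNT(*)=8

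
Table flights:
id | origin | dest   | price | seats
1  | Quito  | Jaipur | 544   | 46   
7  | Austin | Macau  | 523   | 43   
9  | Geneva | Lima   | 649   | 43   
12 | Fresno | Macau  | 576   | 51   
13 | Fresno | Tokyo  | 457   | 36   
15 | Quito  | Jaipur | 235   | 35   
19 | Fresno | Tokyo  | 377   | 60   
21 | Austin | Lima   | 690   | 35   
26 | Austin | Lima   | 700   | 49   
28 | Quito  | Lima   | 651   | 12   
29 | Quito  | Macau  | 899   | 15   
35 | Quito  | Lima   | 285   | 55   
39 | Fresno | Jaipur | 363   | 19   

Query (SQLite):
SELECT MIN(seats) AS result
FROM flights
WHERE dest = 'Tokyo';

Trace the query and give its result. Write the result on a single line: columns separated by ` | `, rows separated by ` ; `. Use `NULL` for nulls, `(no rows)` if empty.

36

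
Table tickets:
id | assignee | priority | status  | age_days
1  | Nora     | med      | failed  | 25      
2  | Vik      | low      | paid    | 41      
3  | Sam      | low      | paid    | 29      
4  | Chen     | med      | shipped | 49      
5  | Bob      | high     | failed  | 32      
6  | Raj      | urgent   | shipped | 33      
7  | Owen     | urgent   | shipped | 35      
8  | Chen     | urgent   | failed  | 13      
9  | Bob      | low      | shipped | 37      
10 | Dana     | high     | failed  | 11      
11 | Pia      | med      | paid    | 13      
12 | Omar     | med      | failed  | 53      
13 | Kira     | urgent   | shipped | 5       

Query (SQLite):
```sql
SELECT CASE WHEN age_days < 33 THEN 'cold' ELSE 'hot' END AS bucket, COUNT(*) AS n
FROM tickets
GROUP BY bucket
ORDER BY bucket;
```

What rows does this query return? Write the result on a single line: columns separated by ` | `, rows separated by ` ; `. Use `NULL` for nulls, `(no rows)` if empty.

Bucket rows by age_days < 33 → 'cold' else 'hot'; count each bucket.

cold | 7 ; hot | 6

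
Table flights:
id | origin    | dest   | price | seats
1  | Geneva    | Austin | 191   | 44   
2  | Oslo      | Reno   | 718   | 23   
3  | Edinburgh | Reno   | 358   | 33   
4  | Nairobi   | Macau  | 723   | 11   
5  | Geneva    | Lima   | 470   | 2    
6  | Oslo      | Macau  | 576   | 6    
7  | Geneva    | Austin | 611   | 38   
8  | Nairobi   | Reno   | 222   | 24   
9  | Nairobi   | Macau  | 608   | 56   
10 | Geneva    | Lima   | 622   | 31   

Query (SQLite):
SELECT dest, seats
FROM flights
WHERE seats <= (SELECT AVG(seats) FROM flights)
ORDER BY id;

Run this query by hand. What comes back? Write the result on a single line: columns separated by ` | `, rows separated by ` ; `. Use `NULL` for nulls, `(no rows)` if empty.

Reno | 23 ; Macau | 11 ; Lima | 2 ; Macau | 6 ; Reno | 24

Scalar subquery: AVG(seats) over all flights rows = 26.8.
Keep rows where seats <= that value.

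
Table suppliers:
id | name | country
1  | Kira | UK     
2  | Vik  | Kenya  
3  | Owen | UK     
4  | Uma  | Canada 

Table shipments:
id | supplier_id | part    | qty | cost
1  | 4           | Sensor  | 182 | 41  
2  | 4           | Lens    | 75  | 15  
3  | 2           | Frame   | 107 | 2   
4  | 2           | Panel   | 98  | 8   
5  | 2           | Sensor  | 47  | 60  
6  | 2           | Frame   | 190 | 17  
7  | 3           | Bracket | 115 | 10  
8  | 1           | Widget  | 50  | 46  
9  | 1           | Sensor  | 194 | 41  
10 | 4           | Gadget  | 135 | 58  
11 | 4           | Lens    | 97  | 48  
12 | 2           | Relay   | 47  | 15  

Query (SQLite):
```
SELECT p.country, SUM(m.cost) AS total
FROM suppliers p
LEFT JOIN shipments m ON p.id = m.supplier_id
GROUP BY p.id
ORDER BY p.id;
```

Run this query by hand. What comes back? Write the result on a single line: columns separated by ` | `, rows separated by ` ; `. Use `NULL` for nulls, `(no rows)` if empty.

UK | 87 ; Kenya | 102 ; UK | 10 ; Canada | 162

LEFT JOIN keeps every suppliers row; unmatched ones get NULL for shipments columns.
Group by suppliers.id and compute SUM(m.cost). SUM over an all-NULL group is NULL.
  1: ids {8, 9} → SUM(m.cost)=87
  2: ids {3, 4, 5, 6, 12} → SUM(m.cost)=102
  3: ids {7} → SUM(m.cost)=10
  4: ids {1, 2, 10, 11} → SUM(m.cost)=162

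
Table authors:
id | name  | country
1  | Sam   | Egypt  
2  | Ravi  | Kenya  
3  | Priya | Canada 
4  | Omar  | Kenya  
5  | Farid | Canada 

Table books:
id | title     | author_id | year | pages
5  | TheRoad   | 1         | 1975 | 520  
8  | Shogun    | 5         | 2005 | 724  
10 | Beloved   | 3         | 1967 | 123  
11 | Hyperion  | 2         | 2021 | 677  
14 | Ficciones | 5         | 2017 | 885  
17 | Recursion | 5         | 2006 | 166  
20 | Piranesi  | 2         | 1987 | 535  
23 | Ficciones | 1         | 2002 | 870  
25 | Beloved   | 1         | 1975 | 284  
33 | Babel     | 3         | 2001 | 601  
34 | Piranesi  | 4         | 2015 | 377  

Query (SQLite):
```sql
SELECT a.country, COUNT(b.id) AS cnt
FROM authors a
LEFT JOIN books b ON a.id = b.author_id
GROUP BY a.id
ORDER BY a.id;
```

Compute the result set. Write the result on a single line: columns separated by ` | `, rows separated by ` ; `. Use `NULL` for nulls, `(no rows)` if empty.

Egypt | 3 ; Kenya | 2 ; Canada | 2 ; Kenya | 1 ; Canada | 3

LEFT JOIN keeps every authors row; unmatched ones get NULL for books columns.
Group by authors.id and compute COUNT(b.id). COUNT(col) of an all-NULL group is 0.
  1: ids {5, 23, 25} → COUNT(b.id)=3
  2: ids {11, 20} → COUNT(b.id)=2
  3: ids {10, 33} → COUNT(b.id)=2
  4: ids {34} → COUNT(b.id)=1
  5: ids {8, 14, 17} → COUNT(b.id)=3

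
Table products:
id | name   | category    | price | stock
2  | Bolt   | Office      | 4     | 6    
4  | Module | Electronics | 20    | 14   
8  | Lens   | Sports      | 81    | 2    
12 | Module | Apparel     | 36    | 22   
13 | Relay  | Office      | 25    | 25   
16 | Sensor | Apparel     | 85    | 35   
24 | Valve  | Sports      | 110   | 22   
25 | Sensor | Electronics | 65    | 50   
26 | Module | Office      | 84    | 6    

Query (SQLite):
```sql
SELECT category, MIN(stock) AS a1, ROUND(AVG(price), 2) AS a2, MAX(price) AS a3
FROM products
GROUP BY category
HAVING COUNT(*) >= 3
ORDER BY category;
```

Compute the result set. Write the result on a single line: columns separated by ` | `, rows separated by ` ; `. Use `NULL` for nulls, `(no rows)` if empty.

Group products by category.
Per group compute: MIN(stock), ROUND(AVG(price), 2), MAX(price).
HAVING: drop groups with fewer than 3 rows.
  Apparel: ids {12, 16} → MIN(stock)=22, ROUND(AVG(price), 2)=60.5, MAX(price)=85
  Electronics: ids {4, 25} → MIN(stock)=14, ROUND(AVG(price), 2)=42.5, MAX(price)=65
  Office: ids {2, 13, 26} → MIN(stock)=6, ROUND(AVG(price), 2)=37.67, MAX(price)=84
  Sports: ids {8, 24} → MIN(stock)=2, ROUND(AVG(price), 2)=95.5, MAX(price)=110

Office | 6 | 37.67 | 84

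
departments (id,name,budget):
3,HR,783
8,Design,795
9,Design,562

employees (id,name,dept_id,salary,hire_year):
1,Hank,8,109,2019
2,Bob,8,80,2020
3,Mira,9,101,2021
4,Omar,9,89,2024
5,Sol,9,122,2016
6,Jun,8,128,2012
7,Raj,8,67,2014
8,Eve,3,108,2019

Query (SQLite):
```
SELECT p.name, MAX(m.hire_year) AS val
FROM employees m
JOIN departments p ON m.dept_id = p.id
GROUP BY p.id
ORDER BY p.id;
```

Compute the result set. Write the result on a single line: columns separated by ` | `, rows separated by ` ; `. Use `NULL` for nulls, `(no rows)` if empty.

Join each employees row to its departments via dept_id.
Group joined rows by departments.id; compute MAX(m.hire_year) per group.
  3: ids {8} → MAX(m.hire_year)=2019
  8: ids {1, 2, 6, 7} → MAX(m.hire_year)=2020
  9: ids {3, 4, 5} → MAX(m.hire_year)=2024

HR | 2019 ; Design | 2020 ; Design | 2024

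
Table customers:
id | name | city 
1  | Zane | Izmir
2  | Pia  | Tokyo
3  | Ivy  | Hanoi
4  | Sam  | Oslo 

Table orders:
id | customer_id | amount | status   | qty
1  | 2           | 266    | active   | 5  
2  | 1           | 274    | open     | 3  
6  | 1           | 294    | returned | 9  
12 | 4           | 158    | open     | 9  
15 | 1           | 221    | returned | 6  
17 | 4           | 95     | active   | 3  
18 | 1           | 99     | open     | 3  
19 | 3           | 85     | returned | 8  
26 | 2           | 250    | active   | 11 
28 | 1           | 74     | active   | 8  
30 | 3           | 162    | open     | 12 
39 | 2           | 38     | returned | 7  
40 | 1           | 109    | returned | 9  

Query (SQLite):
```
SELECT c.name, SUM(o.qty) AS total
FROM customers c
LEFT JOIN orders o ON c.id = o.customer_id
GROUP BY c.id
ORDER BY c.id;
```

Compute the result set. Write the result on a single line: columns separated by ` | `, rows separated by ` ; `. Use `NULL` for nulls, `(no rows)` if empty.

Zane | 38 ; Pia | 23 ; Ivy | 20 ; Sam | 12

LEFT JOIN keeps every customers row; unmatched ones get NULL for orders columns.
Group by customers.id and compute SUM(o.qty). SUM over an all-NULL group is NULL.
  1: ids {2, 6, 15, 18, 28, 40} → SUM(o.qty)=38
  2: ids {1, 26, 39} → SUM(o.qty)=23
  3: ids {19, 30} → SUM(o.qty)=20
  4: ids {12, 17} → SUM(o.qty)=12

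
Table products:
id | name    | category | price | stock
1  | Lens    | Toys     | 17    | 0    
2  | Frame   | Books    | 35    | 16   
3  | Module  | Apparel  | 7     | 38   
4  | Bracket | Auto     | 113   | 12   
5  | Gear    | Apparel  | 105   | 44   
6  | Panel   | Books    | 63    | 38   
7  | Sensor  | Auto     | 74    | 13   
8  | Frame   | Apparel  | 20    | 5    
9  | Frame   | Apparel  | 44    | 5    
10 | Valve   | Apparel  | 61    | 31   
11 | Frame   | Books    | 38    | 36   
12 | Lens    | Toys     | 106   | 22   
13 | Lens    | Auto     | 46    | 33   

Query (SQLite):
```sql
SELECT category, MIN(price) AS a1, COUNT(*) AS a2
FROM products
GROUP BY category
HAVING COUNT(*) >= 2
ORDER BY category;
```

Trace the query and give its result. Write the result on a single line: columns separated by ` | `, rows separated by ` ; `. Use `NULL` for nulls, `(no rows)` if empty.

Group products by category.
Per group compute: MIN(price), COUNT(*).
HAVING: drop groups with fewer than 2 rows.
  Apparel: ids {3, 5, 8, 9, 10} → MIN(price)=7, COUNT(*)=5
  Auto: ids {4, 7, 13} → MIN(price)=46, COUNT(*)=3
  Books: ids {2, 6, 11} → MIN(price)=35, COUNT(*)=3
  Toys: ids {1, 12} → MIN(price)=17, COUNT(*)=2

Apparel | 7 | 5 ; Auto | 46 | 3 ; Books | 35 | 3 ; Toys | 17 | 2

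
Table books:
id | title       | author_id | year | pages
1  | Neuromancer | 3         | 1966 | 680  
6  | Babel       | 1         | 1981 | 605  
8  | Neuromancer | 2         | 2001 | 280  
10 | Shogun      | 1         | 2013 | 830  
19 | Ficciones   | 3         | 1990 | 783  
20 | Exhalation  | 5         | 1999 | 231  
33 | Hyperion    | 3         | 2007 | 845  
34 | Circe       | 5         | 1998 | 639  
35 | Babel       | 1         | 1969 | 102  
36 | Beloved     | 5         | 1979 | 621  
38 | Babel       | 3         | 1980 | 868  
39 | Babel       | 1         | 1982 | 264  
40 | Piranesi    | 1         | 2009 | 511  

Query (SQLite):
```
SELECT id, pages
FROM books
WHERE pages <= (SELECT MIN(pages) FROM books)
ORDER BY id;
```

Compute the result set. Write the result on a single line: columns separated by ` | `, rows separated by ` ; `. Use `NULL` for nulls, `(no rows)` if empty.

35 | 102

Scalar subquery: MIN(pages) over all books rows = 102.
Keep rows where pages <= that value.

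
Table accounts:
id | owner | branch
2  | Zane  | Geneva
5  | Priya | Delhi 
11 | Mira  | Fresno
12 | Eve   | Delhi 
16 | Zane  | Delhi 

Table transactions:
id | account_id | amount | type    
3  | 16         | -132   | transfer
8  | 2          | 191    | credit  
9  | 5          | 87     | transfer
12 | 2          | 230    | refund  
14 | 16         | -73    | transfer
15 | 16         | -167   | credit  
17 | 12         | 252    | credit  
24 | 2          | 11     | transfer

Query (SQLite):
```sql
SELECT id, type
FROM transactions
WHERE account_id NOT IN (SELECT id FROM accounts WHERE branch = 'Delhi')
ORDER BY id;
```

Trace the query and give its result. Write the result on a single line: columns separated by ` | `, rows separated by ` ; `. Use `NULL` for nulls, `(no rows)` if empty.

Inner query: accounts.id where branch = 'Delhi'.
Outer: keep transactions rows whose account_id is not in that set.
Inner query → {5, 12, 16}

8 | credit ; 12 | refund ; 24 | transfer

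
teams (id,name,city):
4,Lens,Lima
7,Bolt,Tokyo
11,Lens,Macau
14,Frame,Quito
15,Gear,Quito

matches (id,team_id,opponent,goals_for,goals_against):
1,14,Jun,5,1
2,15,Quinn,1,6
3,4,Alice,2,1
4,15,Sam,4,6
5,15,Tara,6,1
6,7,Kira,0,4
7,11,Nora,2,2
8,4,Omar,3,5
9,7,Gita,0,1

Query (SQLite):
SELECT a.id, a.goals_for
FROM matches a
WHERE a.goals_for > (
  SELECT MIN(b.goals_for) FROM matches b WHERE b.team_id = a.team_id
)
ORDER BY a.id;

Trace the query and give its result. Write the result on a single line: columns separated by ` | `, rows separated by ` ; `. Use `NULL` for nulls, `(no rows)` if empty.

For each matches row a, compute MIN(goals_for) over rows sharing a.team_id.
Keep row a if a.goals_for > that per-group MIN.
  team_id=4: MIN(goals_for) = 2
  team_id=7: MIN(goals_for) = 0
  team_id=11: MIN(goals_for) = 2
  team_id=14: MIN(goals_for) = 5
  team_id=15: MIN(goals_for) = 1

4 | 4 ; 5 | 6 ; 8 | 3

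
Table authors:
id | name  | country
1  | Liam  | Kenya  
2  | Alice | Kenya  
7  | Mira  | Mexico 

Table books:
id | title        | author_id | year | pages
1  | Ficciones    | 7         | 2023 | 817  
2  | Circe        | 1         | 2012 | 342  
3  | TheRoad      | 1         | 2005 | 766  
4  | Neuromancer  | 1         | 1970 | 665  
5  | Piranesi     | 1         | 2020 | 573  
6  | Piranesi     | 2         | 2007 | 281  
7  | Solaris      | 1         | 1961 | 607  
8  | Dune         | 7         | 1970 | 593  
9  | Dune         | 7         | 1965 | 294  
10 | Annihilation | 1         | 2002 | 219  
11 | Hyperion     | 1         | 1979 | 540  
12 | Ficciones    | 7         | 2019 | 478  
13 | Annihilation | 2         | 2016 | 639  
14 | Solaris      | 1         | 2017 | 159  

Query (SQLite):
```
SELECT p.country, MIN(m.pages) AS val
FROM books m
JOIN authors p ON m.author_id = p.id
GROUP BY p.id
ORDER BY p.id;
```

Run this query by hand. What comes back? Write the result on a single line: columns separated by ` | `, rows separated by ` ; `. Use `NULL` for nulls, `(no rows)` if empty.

Kenya | 159 ; Kenya | 281 ; Mexico | 294

Join each books row to its authors via author_id.
Group joined rows by authors.id; compute MIN(m.pages) per group.
  1: ids {2, 3, 4, 5, 7, 10, 11, 14} → MIN(m.pages)=159
  2: ids {6, 13} → MIN(m.pages)=281
  7: ids {1, 8, 9, 12} → MIN(m.pages)=294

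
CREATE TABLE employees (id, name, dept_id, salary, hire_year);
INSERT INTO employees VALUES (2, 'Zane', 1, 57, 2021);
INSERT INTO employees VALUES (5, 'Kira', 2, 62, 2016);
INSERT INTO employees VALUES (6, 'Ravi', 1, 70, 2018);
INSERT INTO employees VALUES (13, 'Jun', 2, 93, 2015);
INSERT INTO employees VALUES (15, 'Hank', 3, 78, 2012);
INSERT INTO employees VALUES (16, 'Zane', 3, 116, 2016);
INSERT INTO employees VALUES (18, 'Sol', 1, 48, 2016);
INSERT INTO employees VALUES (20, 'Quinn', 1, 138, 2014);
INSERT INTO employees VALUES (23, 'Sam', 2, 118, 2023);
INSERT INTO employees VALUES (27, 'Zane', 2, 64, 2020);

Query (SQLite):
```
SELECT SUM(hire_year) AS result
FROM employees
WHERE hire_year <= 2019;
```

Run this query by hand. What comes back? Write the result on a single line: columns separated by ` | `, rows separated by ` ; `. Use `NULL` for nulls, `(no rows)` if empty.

Rows where hire_year <= 2019 → hire_year values: [2016, 2018, 2015, 2012, 2016, 2016, 2014].
SUM of non-NULL values = 14107.

14107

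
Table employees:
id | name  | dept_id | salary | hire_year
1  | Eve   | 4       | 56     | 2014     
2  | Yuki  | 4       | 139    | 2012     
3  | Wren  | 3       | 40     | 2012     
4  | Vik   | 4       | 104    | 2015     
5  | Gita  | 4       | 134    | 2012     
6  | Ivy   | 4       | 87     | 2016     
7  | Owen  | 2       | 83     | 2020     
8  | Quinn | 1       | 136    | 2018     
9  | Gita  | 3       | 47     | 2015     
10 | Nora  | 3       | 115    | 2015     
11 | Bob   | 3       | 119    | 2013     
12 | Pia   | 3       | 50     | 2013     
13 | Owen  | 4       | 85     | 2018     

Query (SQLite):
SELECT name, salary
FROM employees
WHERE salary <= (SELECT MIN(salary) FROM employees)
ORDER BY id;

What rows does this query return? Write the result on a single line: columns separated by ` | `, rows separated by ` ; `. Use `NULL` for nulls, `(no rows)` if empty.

Wren | 40

Scalar subquery: MIN(salary) over all employees rows = 40.
Keep rows where salary <= that value.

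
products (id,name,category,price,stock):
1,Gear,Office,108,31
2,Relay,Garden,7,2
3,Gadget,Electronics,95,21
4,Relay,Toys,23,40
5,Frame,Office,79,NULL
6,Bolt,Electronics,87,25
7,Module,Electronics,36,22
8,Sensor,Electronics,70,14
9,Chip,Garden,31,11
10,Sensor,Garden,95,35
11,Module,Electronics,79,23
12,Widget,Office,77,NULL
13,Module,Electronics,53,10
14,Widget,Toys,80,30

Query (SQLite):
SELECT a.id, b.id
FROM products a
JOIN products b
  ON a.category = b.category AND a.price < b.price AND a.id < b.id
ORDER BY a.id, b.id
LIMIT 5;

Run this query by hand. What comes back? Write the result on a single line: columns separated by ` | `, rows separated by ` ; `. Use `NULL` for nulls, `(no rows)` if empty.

Pairs (a,b) with same category, a.price < b.price, a.id < b.id.
category groups: Electronics:{3,6,7,8,11,13} Garden:{2,9,10} Office:{1,5,12} Toys:{4,14}
Ordered by (a.id, b.id); first 5.

2 | 9 ; 2 | 10 ; 4 | 14 ; 7 | 8 ; 7 | 11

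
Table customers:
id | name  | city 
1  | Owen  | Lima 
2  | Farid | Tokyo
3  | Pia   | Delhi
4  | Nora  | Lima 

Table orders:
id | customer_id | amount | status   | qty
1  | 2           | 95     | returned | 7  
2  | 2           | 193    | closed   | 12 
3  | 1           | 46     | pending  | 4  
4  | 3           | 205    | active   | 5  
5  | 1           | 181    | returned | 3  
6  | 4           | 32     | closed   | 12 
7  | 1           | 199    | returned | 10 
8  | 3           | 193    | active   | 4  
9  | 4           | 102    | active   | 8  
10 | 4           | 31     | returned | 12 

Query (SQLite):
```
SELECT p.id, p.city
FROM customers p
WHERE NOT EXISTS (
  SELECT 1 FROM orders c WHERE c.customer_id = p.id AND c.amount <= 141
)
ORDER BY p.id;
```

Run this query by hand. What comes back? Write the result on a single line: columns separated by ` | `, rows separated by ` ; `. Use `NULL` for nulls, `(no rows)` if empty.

For each customers row, check whether any orders with matching customer_id has amount <= 141.
Keep rows where that is false.

3 | Delhi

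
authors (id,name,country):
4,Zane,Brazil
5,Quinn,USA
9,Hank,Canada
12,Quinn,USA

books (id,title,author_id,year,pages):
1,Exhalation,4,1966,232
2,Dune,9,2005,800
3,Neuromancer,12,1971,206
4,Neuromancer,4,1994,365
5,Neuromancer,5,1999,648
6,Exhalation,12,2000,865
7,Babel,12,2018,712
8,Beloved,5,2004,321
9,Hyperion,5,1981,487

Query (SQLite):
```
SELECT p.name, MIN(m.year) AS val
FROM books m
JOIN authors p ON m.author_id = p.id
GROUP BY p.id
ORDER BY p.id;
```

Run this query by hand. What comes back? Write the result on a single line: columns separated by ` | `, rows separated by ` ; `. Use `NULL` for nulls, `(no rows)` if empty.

Zane | 1966 ; Quinn | 1981 ; Hank | 2005 ; Quinn | 1971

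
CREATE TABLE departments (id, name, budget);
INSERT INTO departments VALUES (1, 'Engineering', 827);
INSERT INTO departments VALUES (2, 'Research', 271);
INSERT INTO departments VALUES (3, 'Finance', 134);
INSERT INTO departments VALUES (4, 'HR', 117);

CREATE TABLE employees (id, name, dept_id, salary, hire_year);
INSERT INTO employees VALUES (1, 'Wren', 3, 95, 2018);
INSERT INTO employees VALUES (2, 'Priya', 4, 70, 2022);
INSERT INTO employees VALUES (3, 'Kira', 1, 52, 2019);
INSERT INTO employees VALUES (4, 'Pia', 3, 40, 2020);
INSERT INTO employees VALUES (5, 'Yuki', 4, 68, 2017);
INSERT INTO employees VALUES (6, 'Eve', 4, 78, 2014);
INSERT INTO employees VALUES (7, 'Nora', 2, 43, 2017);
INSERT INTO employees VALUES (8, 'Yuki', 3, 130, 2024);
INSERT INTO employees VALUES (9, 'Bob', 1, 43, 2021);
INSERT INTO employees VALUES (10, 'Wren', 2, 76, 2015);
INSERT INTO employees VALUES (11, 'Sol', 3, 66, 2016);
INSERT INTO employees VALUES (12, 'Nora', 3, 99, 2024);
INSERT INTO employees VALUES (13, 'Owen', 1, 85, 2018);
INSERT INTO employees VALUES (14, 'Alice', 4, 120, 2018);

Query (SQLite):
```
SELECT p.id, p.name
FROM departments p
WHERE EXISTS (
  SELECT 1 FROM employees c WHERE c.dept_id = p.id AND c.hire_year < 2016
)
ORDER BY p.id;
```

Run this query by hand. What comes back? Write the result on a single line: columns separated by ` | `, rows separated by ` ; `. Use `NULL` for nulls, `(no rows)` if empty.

2 | Research ; 4 | HR

For each departments row, check whether any employees with matching dept_id has hire_year < 2016.
Keep rows where that is true.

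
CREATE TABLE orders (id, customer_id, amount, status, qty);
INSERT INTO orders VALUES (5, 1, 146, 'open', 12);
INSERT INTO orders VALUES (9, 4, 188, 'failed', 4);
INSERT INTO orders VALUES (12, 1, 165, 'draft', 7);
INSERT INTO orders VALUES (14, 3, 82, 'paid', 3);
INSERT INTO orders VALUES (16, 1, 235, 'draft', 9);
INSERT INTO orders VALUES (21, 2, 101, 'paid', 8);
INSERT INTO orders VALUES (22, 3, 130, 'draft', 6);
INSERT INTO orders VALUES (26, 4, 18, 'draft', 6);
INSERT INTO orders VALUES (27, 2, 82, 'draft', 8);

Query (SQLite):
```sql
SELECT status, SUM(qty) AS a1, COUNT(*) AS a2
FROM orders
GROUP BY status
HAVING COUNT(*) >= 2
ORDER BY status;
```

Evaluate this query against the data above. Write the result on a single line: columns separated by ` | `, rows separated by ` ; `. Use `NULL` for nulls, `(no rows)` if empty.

Group orders by status.
Per group compute: SUM(qty), COUNT(*).
HAVING: drop groups with fewer than 2 rows.
  draft: ids {12, 16, 22, 26, 27} → SUM(qty)=36, COUNT(*)=5
  failed: ids {9} → SUM(qty)=4, COUNT(*)=1
  open: ids {5} → SUM(qty)=12, COUNT(*)=1
  paid: ids {14, 21} → SUM(qty)=11, COUNT(*)=2

draft | 36 | 5 ; paid | 11 | 2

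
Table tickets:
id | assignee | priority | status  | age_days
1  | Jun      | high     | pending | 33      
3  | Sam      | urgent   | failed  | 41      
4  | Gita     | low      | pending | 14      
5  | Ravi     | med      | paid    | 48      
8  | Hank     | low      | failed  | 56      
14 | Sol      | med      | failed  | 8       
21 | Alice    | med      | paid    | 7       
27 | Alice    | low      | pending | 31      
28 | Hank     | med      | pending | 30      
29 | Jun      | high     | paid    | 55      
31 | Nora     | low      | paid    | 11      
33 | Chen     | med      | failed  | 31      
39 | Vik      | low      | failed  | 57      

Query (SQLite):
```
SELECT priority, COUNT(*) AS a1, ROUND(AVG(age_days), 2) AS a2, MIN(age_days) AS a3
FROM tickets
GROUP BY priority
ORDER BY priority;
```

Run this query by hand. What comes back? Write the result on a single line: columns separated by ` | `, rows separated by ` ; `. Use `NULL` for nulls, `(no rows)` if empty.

high | 2 | 44 | 33 ; low | 5 | 33.8 | 11 ; med | 5 | 24.8 | 7 ; urgent | 1 | 41 | 41

Group tickets by priority.
Per group compute: COUNT(*), ROUND(AVG(age_days), 2), MIN(age_days).
  high: ids {1, 29} → COUNT(*)=2, ROUND(AVG(age_days), 2)=44, MIN(age_days)=33
  low: ids {4, 8, 27, 31, 39} → COUNT(*)=5, ROUND(AVG(age_days), 2)=33.8, MIN(age_days)=11
  med: ids {5, 14, 21, 28, 33} → COUNT(*)=5, ROUND(AVG(age_days), 2)=24.8, MIN(age_days)=7
  urgent: ids {3} → COUNT(*)=1, ROUND(AVG(age_days), 2)=41, MIN(age_days)=41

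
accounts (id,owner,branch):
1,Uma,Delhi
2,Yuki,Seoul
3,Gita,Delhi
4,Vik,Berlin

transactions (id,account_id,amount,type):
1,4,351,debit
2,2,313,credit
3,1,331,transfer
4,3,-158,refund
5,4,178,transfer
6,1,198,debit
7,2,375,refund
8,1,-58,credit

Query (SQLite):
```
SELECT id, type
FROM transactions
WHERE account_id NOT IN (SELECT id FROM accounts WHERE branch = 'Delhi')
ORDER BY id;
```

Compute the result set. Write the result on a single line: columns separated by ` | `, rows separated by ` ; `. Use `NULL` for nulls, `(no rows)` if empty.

1 | debit ; 2 | credit ; 5 | transfer ; 7 | refund

Inner query: accounts.id where branch = 'Delhi'.
Outer: keep transactions rows whose account_id is not in that set.
Inner query → {1, 3}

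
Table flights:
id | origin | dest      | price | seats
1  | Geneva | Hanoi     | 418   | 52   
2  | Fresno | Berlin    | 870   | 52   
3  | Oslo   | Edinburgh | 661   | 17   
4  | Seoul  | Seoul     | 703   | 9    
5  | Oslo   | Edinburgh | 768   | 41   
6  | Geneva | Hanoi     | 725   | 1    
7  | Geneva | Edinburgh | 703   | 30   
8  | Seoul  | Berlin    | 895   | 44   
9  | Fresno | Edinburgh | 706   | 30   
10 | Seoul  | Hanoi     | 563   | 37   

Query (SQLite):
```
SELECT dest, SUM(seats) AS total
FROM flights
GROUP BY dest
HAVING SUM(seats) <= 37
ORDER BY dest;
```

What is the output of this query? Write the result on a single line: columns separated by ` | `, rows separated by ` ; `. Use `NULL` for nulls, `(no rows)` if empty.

Partition flights by dest; compute SUM(seats) within each group.
HAVING: keep groups where SUM(seats) <= 37.
  Berlin: ids {2, 8} → SUM(seats)=96
  Edinburgh: ids {3, 5, 7, 9} → SUM(seats)=118
  Hanoi: ids {1, 6, 10} → SUM(seats)=90
  Seoul: ids {4} → SUM(seats)=9

Seoul | 9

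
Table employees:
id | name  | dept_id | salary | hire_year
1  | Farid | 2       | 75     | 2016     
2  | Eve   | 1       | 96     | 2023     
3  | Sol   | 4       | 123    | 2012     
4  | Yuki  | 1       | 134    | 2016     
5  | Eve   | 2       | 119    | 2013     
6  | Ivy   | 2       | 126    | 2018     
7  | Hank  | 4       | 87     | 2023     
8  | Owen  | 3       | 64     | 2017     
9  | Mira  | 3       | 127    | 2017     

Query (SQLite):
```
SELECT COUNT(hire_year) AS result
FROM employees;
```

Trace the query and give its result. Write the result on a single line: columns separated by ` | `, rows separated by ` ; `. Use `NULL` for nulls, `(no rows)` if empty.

All hire_year values: [2016, 2023, 2012, 2016, 2013, 2018, 2023, 2017, 2017].
COUNT(hire_year) counts non-NULL values → 9.

9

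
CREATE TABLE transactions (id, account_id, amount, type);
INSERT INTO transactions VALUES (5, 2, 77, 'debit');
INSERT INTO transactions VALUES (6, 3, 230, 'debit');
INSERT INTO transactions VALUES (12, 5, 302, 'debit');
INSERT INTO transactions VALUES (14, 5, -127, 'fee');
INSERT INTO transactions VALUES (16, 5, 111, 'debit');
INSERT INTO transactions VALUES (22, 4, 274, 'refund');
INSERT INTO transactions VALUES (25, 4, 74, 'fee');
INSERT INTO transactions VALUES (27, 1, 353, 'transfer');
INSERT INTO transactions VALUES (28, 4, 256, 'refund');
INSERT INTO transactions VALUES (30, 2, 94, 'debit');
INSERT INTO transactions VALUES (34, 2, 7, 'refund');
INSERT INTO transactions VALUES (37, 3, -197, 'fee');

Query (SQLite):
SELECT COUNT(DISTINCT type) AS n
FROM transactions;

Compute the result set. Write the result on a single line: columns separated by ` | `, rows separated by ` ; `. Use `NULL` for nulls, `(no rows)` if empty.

4

Count distinct non-NULL type values.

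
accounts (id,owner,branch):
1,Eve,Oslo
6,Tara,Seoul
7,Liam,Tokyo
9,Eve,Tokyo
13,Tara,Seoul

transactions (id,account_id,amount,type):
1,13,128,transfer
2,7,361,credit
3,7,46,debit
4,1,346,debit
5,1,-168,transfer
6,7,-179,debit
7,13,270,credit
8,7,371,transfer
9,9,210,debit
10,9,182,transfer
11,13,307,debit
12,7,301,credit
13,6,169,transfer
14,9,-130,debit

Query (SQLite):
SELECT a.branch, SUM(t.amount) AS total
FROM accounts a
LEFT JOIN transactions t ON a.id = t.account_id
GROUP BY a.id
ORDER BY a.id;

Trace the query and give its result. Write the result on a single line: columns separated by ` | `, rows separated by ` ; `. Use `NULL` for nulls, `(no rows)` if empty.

LEFT JOIN keeps every accounts row; unmatched ones get NULL for transactions columns.
Group by accounts.id and compute SUM(t.amount). SUM over an all-NULL group is NULL.
  1: ids {4, 5} → SUM(t.amount)=178
  6: ids {13} → SUM(t.amount)=169
  7: ids {2, 3, 6, 8, 12} → SUM(t.amount)=900
  9: ids {9, 10, 14} → SUM(t.amount)=262
  13: ids {1, 7, 11} → SUM(t.amount)=705

Oslo | 178 ; Seoul | 169 ; Tokyo | 900 ; Tokyo | 262 ; Seoul | 705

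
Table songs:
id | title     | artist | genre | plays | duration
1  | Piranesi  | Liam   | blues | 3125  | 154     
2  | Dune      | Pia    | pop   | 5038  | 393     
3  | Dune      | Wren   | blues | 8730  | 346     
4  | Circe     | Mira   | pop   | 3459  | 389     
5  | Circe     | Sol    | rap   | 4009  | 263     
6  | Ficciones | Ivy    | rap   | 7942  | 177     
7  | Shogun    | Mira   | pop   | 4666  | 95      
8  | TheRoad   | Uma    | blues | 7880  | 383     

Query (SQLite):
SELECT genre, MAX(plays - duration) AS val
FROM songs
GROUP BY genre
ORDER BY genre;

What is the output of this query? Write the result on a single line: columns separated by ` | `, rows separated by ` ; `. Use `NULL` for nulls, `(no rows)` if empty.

For each row compute plays - duration.
Group by genre; take MAX of the expression per group.
  blues: ids {1, 3, 8} → MAX(plays - duration)=8384
  pop: ids {2, 4, 7} → MAX(plays - duration)=4645
  rap: ids {5, 6} → MAX(plays - duration)=7765

blues | 8384 ; pop | 4645 ; rap | 7765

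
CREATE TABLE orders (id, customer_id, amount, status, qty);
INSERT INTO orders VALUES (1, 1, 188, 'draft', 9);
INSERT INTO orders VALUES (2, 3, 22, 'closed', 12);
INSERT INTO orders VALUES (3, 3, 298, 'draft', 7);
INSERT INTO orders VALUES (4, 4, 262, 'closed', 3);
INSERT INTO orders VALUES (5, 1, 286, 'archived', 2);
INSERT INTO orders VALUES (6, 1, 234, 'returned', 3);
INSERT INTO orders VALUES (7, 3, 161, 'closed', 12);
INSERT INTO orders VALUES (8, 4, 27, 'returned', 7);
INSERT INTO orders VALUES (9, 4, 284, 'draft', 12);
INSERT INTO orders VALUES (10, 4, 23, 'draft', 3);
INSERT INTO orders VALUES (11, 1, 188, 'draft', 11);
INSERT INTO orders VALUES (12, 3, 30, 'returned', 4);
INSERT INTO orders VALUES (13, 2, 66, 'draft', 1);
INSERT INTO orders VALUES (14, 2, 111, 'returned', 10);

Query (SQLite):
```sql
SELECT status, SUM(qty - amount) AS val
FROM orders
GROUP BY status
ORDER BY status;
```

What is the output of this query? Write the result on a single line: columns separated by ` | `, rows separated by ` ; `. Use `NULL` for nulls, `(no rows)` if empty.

For each row compute qty - amount.
Group by status; take SUM of the expression per group.
  archived: ids {5} → SUM(qty - amount)=-284
  closed: ids {2, 4, 7} → SUM(qty - amount)=-418
  draft: ids {1, 3, 9, 10, 11, 13} → SUM(qty - amount)=-1004
  returned: ids {6, 8, 12, 14} → SUM(qty - amount)=-378

archived | -284 ; closed | -418 ; draft | -1004 ; returned | -378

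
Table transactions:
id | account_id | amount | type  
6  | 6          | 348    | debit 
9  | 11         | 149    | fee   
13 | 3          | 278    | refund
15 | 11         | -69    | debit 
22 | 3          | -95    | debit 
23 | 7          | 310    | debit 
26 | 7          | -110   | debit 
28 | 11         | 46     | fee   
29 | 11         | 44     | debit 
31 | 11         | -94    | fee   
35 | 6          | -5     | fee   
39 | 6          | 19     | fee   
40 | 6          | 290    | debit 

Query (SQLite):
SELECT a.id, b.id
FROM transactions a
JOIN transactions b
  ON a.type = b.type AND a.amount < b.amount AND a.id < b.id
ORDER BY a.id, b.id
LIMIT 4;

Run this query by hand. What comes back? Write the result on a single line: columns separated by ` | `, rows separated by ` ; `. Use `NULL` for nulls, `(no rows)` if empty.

Pairs (a,b) with same type, a.amount < b.amount, a.id < b.id.
type groups: debit:{6,15,22,23,26,29,40} fee:{9,28,31,35,39} refund:{13}
Ordered by (a.id, b.id); first 4.

15 | 23 ; 15 | 29 ; 15 | 40 ; 22 | 23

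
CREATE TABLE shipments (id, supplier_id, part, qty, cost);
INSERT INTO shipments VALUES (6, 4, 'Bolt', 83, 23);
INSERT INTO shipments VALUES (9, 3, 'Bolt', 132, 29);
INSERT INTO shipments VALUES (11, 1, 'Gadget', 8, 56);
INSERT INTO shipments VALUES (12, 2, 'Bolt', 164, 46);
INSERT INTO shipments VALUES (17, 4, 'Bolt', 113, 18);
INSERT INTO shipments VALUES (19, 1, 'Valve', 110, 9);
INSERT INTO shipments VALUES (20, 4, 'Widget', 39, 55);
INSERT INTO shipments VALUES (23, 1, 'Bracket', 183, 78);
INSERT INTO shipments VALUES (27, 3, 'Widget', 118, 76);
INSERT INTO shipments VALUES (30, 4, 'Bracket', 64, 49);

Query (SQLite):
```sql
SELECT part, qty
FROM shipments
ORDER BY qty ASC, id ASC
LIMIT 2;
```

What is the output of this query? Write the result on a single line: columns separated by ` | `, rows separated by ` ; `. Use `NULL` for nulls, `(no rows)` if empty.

Gadget | 8 ; Widget | 39

Sort by qty asc, tiebreak id asc: (8, id=11), (39, id=20), (64, id=30), (83, id=6), (110, id=19) …. Take first 2.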